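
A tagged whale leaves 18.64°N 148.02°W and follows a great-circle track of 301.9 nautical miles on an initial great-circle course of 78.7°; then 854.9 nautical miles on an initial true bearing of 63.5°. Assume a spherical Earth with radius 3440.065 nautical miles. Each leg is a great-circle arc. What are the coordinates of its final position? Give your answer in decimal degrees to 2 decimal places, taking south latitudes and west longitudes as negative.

Apply the spherical direct solution leg by leg, carrying full precision between legs.
Leg 1: from (18.64°, -148.02°), δ = 301.9/3440.065 = 0.087760 rad, θ = 78.7° → φ = 19.55°, λ = -142.79°.
Leg 2: from (19.55°, -142.79°), δ = 854.9/3440.065 = 0.248513 rad, θ = 63.5° → φ = 25.33°, λ = -128.69°.

latitude 25.33°, longitude -128.69°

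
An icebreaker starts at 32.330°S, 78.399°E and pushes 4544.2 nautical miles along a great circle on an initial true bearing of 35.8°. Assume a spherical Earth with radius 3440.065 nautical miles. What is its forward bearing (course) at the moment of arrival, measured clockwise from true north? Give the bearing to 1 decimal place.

Central angle δ = d/R = 1.320963 rad.
Start latitude φ₁ = -0.564265 rad; initial bearing θ = 0.624828 rad.
Destination latitude: φ₂ = arcsin( sin φ₁ cos δ + cos φ₁ sin δ cos θ ) = arcsin(0.531833) = 32.129°.
Δλ = atan2( sin θ sin δ cos φ₁ , cos δ − sin φ₁ sin φ₂ ) = atan2(0.478933, 0.531664) = 0.733268 rad = 42.013°.
λ₂ = 78.399° + 42.013° = 120.412°.
The forward bearing on arrival equals the back-azimuth from the destination plus 180°.
Back-azimuth from P₂ (32.1°, 120.4°) to P₁ (-32.3°, 78.4°), with Δλ' = λ₁ − λ₂ = -42.0°: atan2( sin Δλ' cos φ₁ , cos φ₂ sin φ₁ − sin φ₂ cos φ₁ cos Δλ' ) = 215.7°.
Final bearing = (215.7° + 180°) mod 360° = 35.7°.

final bearing 35.7°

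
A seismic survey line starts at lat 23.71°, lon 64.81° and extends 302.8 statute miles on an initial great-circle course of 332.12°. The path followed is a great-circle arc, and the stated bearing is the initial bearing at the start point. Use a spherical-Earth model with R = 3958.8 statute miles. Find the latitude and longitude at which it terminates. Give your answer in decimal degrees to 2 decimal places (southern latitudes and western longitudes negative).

latitude 27.57°, longitude 62.50°

Angular distance δ = d/R = 302.8 / 3958.8 = 0.076488 rad.
Start latitude φ₁ = 0.413818 rad; initial bearing θ = 5.796588 rad.
sin φ₂ = sin φ₁ cos δ + cos φ₁ sin δ cos θ = (0.402108)(0.997076) + (0.915592)(0.076413)(0.883929) = 0.462775
φ₂ = asin(0.462775) = 0.481123 rad = 27.57°.
Then Δλ = atan2(-0.032716, 0.810991) = -0.040319 rad, from sin θ sin δ cos φ₁ over cos δ − sin φ₁ sin φ₂.
Hence λ₂ = 64.81° + -2.31° = 62.50°.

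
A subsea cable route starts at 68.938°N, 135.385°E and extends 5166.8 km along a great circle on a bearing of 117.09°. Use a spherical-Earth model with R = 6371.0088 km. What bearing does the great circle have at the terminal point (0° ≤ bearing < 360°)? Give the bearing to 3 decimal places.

final bearing 157.933°

The arc subtends δ = 5166.8/6371.0088 = 0.810986 rad at the centre.
Start latitude φ₁ = 1.203195 rad; initial bearing θ = 2.043606 rad.
Applying the spherical law of cosines for sides, sin φ₂ = sin φ₁ cos δ + cos φ₁ sin δ cos θ = 0.524122, so φ₂ = 31.609°.
Then Δλ = atan2(0.231954, 0.199678) = 0.860037 rad, from sin θ sin δ cos φ₁ over cos δ − sin φ₁ sin φ₂.
λ₂ = 135.385° + 49.277° = 184.662°, normalized to (−180°, 180°] → -175.338°.
The forward bearing on arrival equals the back-azimuth from the destination plus 180°.
Back-azimuth from P₂ (31.609°, -175.338°) to P₁ (68.938°, 135.385°), with Δλ' = λ₁ − λ₂ = 310.723°: atan2( sin Δλ' cos φ₁ , cos φ₂ sin φ₁ − sin φ₂ cos φ₁ cos Δλ' ) = 337.933°.
Final bearing = (337.933° + 180°) mod 360° = 157.933°.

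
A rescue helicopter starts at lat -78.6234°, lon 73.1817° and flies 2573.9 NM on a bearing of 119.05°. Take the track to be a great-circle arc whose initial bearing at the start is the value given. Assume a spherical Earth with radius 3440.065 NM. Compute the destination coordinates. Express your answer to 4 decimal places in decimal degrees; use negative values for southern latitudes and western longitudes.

The arc subtends δ = 2573.9/3440.065 = 0.748213 rad at the centre.
Start latitude φ₁ = -1.372237 rad; initial bearing θ = 2.077814 rad.
Applying the spherical law of cosines for sides, sin φ₂ = sin φ₁ cos δ + cos φ₁ sin δ cos θ = -0.783670, so φ₂ = -51.5978°.
Then Δλ = atan2(0.117317, -0.035366) = 1.863588 rad, from sin θ sin δ cos φ₁ over cos δ − sin φ₁ sin φ₂.
Hence λ₂ = 73.1817° + 106.7757° = 179.9574°.

latitude -51.5978°, longitude 179.9574°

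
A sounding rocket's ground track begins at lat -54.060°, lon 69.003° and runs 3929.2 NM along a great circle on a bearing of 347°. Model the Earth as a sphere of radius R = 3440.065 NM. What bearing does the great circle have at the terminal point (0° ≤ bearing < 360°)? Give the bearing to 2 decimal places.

The arc subtends δ = 3929.2/3440.065 = 1.142188 rad at the centre.
Converting: φ₁ = -0.943525 rad, θ = 6.056293 rad.
Destination latitude: φ₂ = arcsin( sin φ₁ cos δ + cos φ₁ sin δ cos θ ) = arcsin(0.183676) = 10.584°.
For the longitude increment, Δλ = atan2( sin θ sin δ cos φ₁, cos δ − sin φ₁ sin φ₂ ) = atan2(-0.120089, 0.564316) = -12.014°.
λ₂ = 69.003° + -12.014° = 56.989°.
The forward bearing on arrival equals the back-azimuth from the destination plus 180°.
Back-azimuth from P₂ (10.58°, 56.99°) to P₁ (-54.06°, 69.00°), with Δλ' = λ₁ − λ₂ = 12.01°: atan2( sin Δλ' cos φ₁ , cos φ₂ sin φ₁ − sin φ₂ cos φ₁ cos Δλ' ) = 172.28°.
Final bearing = (172.28° + 180°) mod 360° = 352.28°.

final bearing 352.28°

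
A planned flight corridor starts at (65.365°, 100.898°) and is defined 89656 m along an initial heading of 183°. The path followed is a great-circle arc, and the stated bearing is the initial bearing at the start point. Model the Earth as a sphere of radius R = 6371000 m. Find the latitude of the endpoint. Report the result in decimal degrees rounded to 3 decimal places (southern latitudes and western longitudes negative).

The arc subtends δ = 89656/6371000 = 0.014073 rad at the centre.
Converting: φ₁ = 1.140834 rad, θ = 3.193953 rad.
sin φ₂ = sin φ₁ cos δ + cos φ₁ sin δ cos θ = (0.908982)(0.999901) + (0.416836)(0.014072)(-0.998630) = 0.903034
φ₂ = asin(0.903034) = 1.126781 rad = 64.560°.
Δλ = atan2( sin θ sin δ cos φ₁ , cos δ − sin φ₁ sin φ₂ ) = atan2(-0.000307, 0.179060) = -0.001714 rad = -0.098°.
Hence λ₂ = 100.898° + -0.098° = 100.800°.

latitude 64.560°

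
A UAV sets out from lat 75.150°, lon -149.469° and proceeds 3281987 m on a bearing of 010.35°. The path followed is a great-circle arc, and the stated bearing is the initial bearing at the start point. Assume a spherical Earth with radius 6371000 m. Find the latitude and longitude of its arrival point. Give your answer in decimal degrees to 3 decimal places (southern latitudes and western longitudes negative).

The arc subtends δ = 3281987/6371000 = 0.515145 rad at the centre.
Converting: φ₁ = 1.311615 rad, θ = 0.180642 rad.
Applying the spherical law of cosines for sides, sin φ₂ = sin φ₁ cos δ + cos φ₁ sin δ cos θ = 0.965365, so φ₂ = 74.876°.
Then Δλ = atan2(0.022685, -0.062901) = 2.795469 rad, from sin θ sin δ cos φ₁ over cos δ − sin φ₁ sin φ₂.
λ₂ = λ₁ + Δλ = 10.700°.

latitude 74.876°, longitude 10.700°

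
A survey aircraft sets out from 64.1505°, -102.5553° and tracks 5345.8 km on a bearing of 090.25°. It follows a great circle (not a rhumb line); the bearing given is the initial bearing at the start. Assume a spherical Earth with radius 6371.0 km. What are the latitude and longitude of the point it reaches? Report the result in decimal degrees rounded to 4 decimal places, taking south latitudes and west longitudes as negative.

Angular distance δ = d/R = 5345.8 / 6371 = 0.839083 rad.
Converting: φ₁ = 1.119637 rad, θ = 1.575160 rad.
sin φ₂ = sin φ₁ cos δ + cos φ₁ sin δ cos θ = (0.899942)(0.668145) + (0.436009)(0.744031)(-0.004363) = 0.599877
φ₂ = asin(0.599877) = 0.643347 rad = 36.8611°.
Then Δλ = atan2(0.324401, 0.128291) = 1.194202 rad, from sin θ sin δ cos φ₁ over cos δ − sin φ₁ sin φ₂.
λ₂ = λ₁ + Δλ = -34.1326°.

latitude 36.8611°, longitude -34.1326°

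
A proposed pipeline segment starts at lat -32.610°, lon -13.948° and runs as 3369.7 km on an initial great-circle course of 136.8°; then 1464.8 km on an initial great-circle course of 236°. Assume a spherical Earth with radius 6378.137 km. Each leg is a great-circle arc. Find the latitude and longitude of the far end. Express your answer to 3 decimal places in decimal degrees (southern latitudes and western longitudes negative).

latitude -56.624°, longitude -0.918°

Apply the spherical direct solution leg by leg, carrying full precision between legs.
Leg 1: from (-32.610°, -13.948°), δ = 3369.7/6378.137 = 0.528320 rad, θ = 136.8° → φ = -50.803°, λ = 19.145°.
Leg 2: from (-50.803°, 19.145°), δ = 1464.8/6378.137 = 0.229660 rad, θ = 236° → φ = -56.624°, λ = -0.918°.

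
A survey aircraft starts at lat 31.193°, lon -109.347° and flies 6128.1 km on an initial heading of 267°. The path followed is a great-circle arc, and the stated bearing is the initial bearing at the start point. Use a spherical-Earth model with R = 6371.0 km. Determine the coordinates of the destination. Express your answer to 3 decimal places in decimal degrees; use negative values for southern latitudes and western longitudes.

latitude 15.042°, longitude -167.364°

Angular distance δ = d/R = 6128.1 / 6371 = 0.961874 rad.
Start latitude φ₁ = 0.544421 rad; initial bearing θ = 4.660029 rad.
Destination latitude: φ₂ = arcsin( sin φ₁ cos δ + cos φ₁ sin δ cos θ ) = arcsin(0.259520) = 15.042°.
For the longitude increment, Δλ = atan2( sin θ sin δ cos φ₁, cos δ − sin φ₁ sin φ₂ ) = atan2(-0.700716, 0.437572) = -58.017°.
λ₂ = -109.347° + -58.017° = -167.364°.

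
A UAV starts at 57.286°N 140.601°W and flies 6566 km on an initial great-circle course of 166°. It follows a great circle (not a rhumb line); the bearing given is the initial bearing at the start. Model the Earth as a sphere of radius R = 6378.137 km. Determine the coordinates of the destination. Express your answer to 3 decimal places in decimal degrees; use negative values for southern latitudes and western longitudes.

The arc subtends δ = 6566/6378.137 = 1.029454 rad at the centre.
With φ₁ = 57.286° = 0.999829 rad and θ = 166° = 2.897247 rad:
sin φ₂ = sin φ₁ cos δ + cos φ₁ sin δ cos θ = (0.841379)(0.515287) + (0.540446)(0.857018)(-0.970296) = -0.015862
φ₂ = asin(-0.015862) = -0.015863 rad = -0.909°.
Δλ = atan2( sin θ sin δ cos φ₁ , cos δ − sin φ₁ sin φ₂ ) = atan2(0.112051, 0.528633) = 0.208873 rad = 11.968°.
λ₂ = λ₁ + Δλ = -128.633°.

latitude -0.909°, longitude -128.633°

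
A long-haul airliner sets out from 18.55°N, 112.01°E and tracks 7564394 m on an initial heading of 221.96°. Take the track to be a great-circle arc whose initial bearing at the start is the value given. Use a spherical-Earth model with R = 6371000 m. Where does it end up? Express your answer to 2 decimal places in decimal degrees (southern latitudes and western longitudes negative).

Angular distance δ = d/R = 7564394 / 6371000 = 1.187317 rad.
Converting: φ₁ = 0.323759 rad, θ = 3.873933 rad.
Applying the spherical law of cosines for sides, sin φ₂ = sin φ₁ cos δ + cos φ₁ sin δ cos θ = -0.534746, so φ₂ = -32.33°.
For the longitude increment, Δλ = atan2( sin θ sin δ cos φ₁, cos δ − sin φ₁ sin φ₂ ) = atan2(-0.587835, 0.544269) = -47.20°.
λ₂ = λ₁ + Δλ = 64.81°.

latitude -32.33°, longitude 64.81°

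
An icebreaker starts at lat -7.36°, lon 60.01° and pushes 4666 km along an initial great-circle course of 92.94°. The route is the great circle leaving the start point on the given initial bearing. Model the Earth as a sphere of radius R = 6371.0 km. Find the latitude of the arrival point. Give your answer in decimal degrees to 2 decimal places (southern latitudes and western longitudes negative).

Central angle δ = d/R = 0.732381 rad.
Converting: φ₁ = -0.128456 rad, θ = 1.622109 rad.
Applying the spherical law of cosines for sides, sin φ₂ = sin φ₁ cos δ + cos φ₁ sin δ cos θ = -0.129268, so φ₂ = -7.43°.
Then Δλ = atan2(0.662260, 0.727025) = 0.738815 rad, from sin θ sin δ cos φ₁ over cos δ − sin φ₁ sin φ₂.
λ₂ = λ₁ + Δλ = 102.34°.

latitude -7.43°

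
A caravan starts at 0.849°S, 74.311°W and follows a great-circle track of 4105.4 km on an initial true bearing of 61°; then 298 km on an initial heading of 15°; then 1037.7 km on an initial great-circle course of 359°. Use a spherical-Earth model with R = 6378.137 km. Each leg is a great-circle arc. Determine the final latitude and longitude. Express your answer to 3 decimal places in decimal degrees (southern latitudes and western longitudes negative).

Apply the spherical direct solution leg by leg, carrying full precision between legs.
Leg 1: from (-0.849°, -74.311°), δ = 4105.4/6378.137 = 0.643668 rad, θ = 61° → φ = 16.204°, λ = -41.177°.
Leg 2: from (16.204°, -41.177°), δ = 298/6378.137 = 0.046722 rad, θ = 15° → φ = 18.789°, λ = -40.445°.
Leg 3: from (18.789°, -40.445°), δ = 1037.7/6378.137 = 0.162696 rad, θ = 359° → φ = 28.109°, λ = -40.629°.

latitude 28.109°, longitude -40.629°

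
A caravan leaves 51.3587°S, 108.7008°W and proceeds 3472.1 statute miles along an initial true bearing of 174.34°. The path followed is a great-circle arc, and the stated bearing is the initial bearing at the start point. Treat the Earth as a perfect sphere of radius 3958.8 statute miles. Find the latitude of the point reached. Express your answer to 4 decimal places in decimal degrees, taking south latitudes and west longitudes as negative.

Central angle δ = d/R = 0.877059 rad.
Start latitude φ₁ = -0.896378 rad; initial bearing θ = 3.042807 rad.
Applying the spherical law of cosines for sides, sin φ₂ = sin φ₁ cos δ + cos φ₁ sin δ cos θ = -0.977198, so φ₂ = -77.7410°.
Then Δλ = atan2(0.047351, -0.123845) = 2.776403 rad, from sin θ sin δ cos φ₁ over cos δ − sin φ₁ sin φ₂.
λ₂ = -108.7008° + 159.0762° = 50.3754°.

latitude -77.7410°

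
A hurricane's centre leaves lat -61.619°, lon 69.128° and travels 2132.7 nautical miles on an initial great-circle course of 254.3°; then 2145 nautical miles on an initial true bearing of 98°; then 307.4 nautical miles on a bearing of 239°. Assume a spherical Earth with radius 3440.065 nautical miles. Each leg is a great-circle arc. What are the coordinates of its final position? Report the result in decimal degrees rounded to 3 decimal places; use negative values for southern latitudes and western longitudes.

Apply the spherical direct solution leg by leg, carrying full precision between legs.
Leg 1: from (-61.619°, 69.128°), δ = 2132.7/3440.065 = 0.619959 rad, θ = 254.3° → φ = -52.261°, λ = 3.087°.
Leg 2: from (-52.261°, 3.087°), δ = 2145/3440.065 = 0.623535 rad, θ = 98° → φ = -43.767°, λ = 56.284°.
Leg 3: from (-43.767°, 56.284°), δ = 307.4/3440.065 = 0.089359 rad, θ = 239° → φ = -46.233°, λ = 49.935°.

latitude -46.233°, longitude 49.935°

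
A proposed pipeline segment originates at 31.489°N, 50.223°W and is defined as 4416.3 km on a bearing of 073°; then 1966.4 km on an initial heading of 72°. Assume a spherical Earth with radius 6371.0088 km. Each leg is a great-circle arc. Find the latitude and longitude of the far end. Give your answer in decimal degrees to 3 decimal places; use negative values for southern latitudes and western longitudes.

Apply the spherical direct solution leg by leg, carrying full precision between legs.
Leg 1: from (31.489°, -50.223°), δ = 4416.3/6371.0088 = 0.693187 rad, θ = 73° → φ = 34.132°, λ = -2.642°.
Leg 2: from (34.132°, -2.642°), δ = 1966.4/6371.0088 = 0.308648 rad, θ = 72° → φ = 37.755°, λ = 18.791°.

latitude 37.755°, longitude 18.791°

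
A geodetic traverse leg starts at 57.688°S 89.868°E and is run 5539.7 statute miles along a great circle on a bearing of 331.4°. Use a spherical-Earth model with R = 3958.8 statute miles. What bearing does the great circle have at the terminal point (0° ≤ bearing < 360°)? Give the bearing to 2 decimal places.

final bearing 344.34°

Central angle δ = d/R = 1.399338 rad.
Converting: φ₁ = -1.006846 rad, θ = 5.784021 rad.
Applying the spherical law of cosines for sides, sin φ₂ = sin φ₁ cos δ + cos φ₁ sin δ cos θ = 0.318227, so φ₂ = 18.556°.
Δλ = atan2( sin θ sin δ cos φ₁ , cos δ − sin φ₁ sin φ₂ ) = atan2(-0.252123, 0.439569) = -0.520758 rad = -29.837°.
λ₂ = 89.868° + -29.837° = 60.031°.
The forward bearing on arrival equals the back-azimuth from the destination plus 180°.
Back-azimuth from P₂ (18.56°, 60.03°) to P₁ (-57.69°, 89.87°), with Δλ' = λ₁ − λ₂ = 29.84°: atan2( sin Δλ' cos φ₁ , cos φ₂ sin φ₁ − sin φ₂ cos φ₁ cos Δλ' ) = 164.34°.
Final bearing = (164.34° + 180°) mod 360° = 344.34°.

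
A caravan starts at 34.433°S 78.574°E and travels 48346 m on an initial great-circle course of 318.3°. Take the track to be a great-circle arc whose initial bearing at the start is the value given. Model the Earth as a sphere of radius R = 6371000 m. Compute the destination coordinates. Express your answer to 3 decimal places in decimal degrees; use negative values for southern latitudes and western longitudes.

The arc subtends δ = 48346/6371000 = 0.007588 rad at the centre.
Start latitude φ₁ = -0.600969 rad; initial bearing θ = 5.555383 rad.
Destination latitude: φ₂ = arcsin( sin φ₁ cos δ + cos φ₁ sin δ cos θ ) = arcsin(-0.560753) = -34.108°.
For the longitude increment, Δλ = atan2( sin θ sin δ cos φ₁, cos δ − sin φ₁ sin φ₂ ) = atan2(-0.004164, 0.682898) = -0.349°.
Hence λ₂ = 78.574° + -0.349° = 78.225°.

latitude -34.108°, longitude 78.225°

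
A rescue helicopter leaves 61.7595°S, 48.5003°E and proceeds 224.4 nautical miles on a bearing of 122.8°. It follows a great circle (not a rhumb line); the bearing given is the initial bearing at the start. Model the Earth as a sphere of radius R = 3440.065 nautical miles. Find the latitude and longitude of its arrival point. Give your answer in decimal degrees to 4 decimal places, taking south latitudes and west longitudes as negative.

latitude -63.6119°, longitude 55.5818°

The arc subtends δ = 224.4/3440.065 = 0.065231 rad at the centre.
Converting: φ₁ = -1.077907 rad, θ = 2.143264 rad.
Applying the spherical law of cosines for sides, sin φ₂ = sin φ₁ cos δ + cos φ₁ sin δ cos θ = -0.895804, so φ₂ = -63.6119°.
Δλ = atan2( sin θ sin δ cos φ₁ , cos δ − sin φ₁ sin φ₂ ) = atan2(0.025926, 0.208698) = 0.123596 rad = 7.0815°.
λ₂ = λ₁ + Δλ = 55.5818°.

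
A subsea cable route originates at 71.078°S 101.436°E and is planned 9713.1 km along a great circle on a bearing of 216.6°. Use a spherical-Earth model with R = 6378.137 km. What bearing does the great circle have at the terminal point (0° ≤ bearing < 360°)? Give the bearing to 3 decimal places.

The arc subtends δ = 9713.1/6378.137 = 1.522874 rad at the centre.
Start latitude φ₁ = -1.240545 rad; initial bearing θ = 3.780383 rad.
Applying the spherical law of cosines for sides, sin φ₂ = sin φ₁ cos δ + cos φ₁ sin δ cos θ = -0.305354, so φ₂ = -17.779°.
Then Δλ = atan2(-0.193122, -0.240950) = -2.465935 rad, from sin θ sin δ cos φ₁ over cos δ − sin φ₁ sin φ₂.
λ₂ = 101.436° + -141.288° = -39.852°.
The forward bearing on arrival equals the back-azimuth from the destination plus 180°.
Back-azimuth from P₂ (-17.779°, -39.852°) to P₁ (-71.078°, 101.436°), with Δλ' = λ₁ − λ₂ = 141.288°: atan2( sin Δλ' cos φ₁ , cos φ₂ sin φ₁ − sin φ₂ cos φ₁ cos Δλ' ) = 168.285°.
Final bearing = (168.285° + 180°) mod 360° = 348.285°.

final bearing 348.285°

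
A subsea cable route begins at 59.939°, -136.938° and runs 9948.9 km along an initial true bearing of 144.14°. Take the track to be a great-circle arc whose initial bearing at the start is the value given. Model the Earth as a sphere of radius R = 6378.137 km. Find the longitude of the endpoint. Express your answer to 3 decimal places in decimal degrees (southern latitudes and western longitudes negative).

longitude -97.291°

δ = 9948.9/6378.137 = 1.559844 rad (89.3725°).
Start latitude φ₁ = 1.046133 rad; initial bearing θ = 2.515718 rad.
Destination latitude: φ₂ = arcsin( sin φ₁ cos δ + cos φ₁ sin δ cos θ ) = arcsin(-0.396469) = -23.358°.
Δλ = atan2( sin θ sin δ cos φ₁ , cos δ − sin φ₁ sin φ₂ ) = atan2(0.293426, 0.354093) = 0.691979 rad = 39.647°.
λ₂ = -136.938° + 39.647° = -97.291°.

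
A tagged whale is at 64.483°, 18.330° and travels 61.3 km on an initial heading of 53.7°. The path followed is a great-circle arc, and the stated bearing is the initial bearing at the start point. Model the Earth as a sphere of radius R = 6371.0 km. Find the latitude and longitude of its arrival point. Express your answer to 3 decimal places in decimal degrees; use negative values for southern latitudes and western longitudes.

δ = 61.3/6371 = 0.009622 rad (0.5513°).
Converting: φ₁ = 1.125441 rad, θ = 0.937242 rad.
Destination latitude: φ₂ = arcsin( sin φ₁ cos δ + cos φ₁ sin δ cos θ ) = arcsin(0.904869) = 64.806°.
Δλ = atan2( sin θ sin δ cos φ₁ , cos δ − sin φ₁ sin φ₂ ) = atan2(0.003340, 0.183347) = 0.018217 rad = 1.044°.
Hence λ₂ = 18.330° + 1.044° = 19.374°.

latitude 64.806°, longitude 19.374°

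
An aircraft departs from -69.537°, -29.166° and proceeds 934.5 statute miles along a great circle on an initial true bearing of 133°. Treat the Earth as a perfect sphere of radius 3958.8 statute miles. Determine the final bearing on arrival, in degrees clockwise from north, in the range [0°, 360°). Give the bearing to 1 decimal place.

final bearing 92.8°

The arc subtends δ = 934.5/3958.8 = 0.236056 rad at the centre.
Start latitude φ₁ = -1.213650 rad; initial bearing θ = 2.321288 rad.
Destination latitude: φ₂ = arcsin( sin φ₁ cos δ + cos φ₁ sin δ cos θ ) = arcsin(-0.966677) = -75.167°.
Δλ = atan2( sin θ sin δ cos φ₁ , cos δ − sin φ₁ sin φ₂ ) = atan2(0.059797, 0.066590) = 0.731701 rad = 41.923°.
Hence λ₂ = -29.166° + 41.923° = 12.757°.
The forward bearing on arrival equals the back-azimuth from the destination plus 180°.
Back-azimuth from P₂ (-75.2°, 12.8°) to P₁ (-69.5°, -29.2°), with Δλ' = λ₁ − λ₂ = -41.9°: atan2( sin Δλ' cos φ₁ , cos φ₂ sin φ₁ − sin φ₂ cos φ₁ cos Δλ' ) = 272.8°.
Final bearing = (272.8° + 180°) mod 360° = 92.8°.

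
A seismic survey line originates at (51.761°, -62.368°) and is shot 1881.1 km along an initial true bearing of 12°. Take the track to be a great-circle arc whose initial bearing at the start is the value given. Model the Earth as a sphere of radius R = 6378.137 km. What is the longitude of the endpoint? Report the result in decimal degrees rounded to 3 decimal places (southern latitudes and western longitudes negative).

longitude -53.064°

δ = 1881.1/6378.137 = 0.294929 rad (16.8982°).
Converting: φ₁ = 0.903400 rad, θ = 0.209440 rad.
Applying the spherical law of cosines for sides, sin φ₂ = sin φ₁ cos δ + cos φ₁ sin δ cos θ = 0.927501, so φ₂ = 68.049°.
Δλ = atan2( sin θ sin δ cos φ₁ , cos δ − sin φ₁ sin φ₂ ) = atan2(0.037405, 0.228330) = 0.162379 rad = 9.304°.
λ₂ = λ₁ + Δλ = -53.064°.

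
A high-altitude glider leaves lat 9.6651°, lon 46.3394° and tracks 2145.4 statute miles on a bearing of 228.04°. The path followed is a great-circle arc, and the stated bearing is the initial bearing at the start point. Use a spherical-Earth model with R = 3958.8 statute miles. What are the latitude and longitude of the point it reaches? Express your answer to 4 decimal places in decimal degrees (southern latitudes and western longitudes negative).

Angular distance δ = d/R = 2145.4 / 3958.8 = 0.541932 rad.
Start latitude φ₁ = 0.168688 rad; initial bearing θ = 3.980049 rad.
Applying the spherical law of cosines for sides, sin φ₂ = sin φ₁ cos δ + cos φ₁ sin δ cos θ = -0.196137, so φ₂ = -11.3111°.
Δλ = atan2( sin θ sin δ cos φ₁ , cos δ − sin φ₁ sin φ₂ ) = atan2(-0.378105, 0.889643) = -0.401877 rad = -23.0259°.
λ₂ = 46.3394° + -23.0259° = 23.3135°.

latitude -11.3111°, longitude 23.3135°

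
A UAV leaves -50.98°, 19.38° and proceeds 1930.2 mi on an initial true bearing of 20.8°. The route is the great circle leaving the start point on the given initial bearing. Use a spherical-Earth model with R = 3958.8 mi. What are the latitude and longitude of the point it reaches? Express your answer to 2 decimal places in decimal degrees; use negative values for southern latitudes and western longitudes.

latitude -24.25°, longitude 29.89°

Central angle δ = d/R = 0.487572 rad.
Converting: φ₁ = -0.889769 rad, θ = 0.363028 rad.
Destination latitude: φ₂ = arcsin( sin φ₁ cos δ + cos φ₁ sin δ cos θ ) = arcsin(-0.410664) = -24.25°.
Then Δλ = atan2(0.104740, 0.564417) = 0.183484 rad, from sin θ sin δ cos φ₁ over cos δ − sin φ₁ sin φ₂.
λ₂ = 19.38° + 10.51° = 29.89°.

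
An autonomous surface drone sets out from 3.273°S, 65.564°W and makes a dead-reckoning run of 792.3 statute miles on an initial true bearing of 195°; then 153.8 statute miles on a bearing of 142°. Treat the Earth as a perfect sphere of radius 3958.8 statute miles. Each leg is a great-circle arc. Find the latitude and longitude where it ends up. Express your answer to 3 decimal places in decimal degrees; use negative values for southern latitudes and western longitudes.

Apply the spherical direct solution leg by leg, carrying full precision between legs.
Leg 1: from (-3.273°, -65.564°), δ = 792.3/3958.8 = 0.200136 rad, θ = 195° → φ = -14.340°, λ = -68.608°.
Leg 2: from (-14.340°, -68.608°), δ = 153.8/3958.8 = 0.038850 rad, θ = 142° → φ = -16.089°, λ = -67.182°.

latitude -16.089°, longitude -67.182°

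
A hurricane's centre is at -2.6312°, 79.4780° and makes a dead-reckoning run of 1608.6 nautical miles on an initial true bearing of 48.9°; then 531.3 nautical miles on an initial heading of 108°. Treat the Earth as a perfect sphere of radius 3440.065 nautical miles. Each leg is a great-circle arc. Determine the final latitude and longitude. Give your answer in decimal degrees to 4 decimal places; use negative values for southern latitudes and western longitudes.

latitude 11.8893°, longitude 108.6425°

Apply the spherical direct solution leg by leg, carrying full precision between legs.
Leg 1: from (-2.6312°, 79.4780°), δ = 1608.6/3440.065 = 0.467607 rad, θ = 48.9° → φ = 14.7749°, λ = 100.0439°.
Leg 2: from (14.7749°, 100.0439°), δ = 531.3/3440.065 = 0.154445 rad, θ = 108° → φ = 11.8893°, λ = 108.6425°.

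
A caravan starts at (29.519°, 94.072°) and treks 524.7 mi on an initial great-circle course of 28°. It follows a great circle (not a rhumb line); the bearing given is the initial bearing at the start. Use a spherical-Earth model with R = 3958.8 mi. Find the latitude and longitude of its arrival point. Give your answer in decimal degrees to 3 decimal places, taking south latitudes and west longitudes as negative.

δ = 524.7/3958.8 = 0.132540 rad (7.5940°).
Converting: φ₁ = 0.515204 rad, θ = 0.488692 rad.
Destination latitude: φ₂ = arcsin( sin φ₁ cos δ + cos φ₁ sin δ cos θ ) = arcsin(0.589928) = 36.152°.
Δλ = atan2( sin θ sin δ cos φ₁ , cos δ − sin φ₁ sin φ₂ ) = atan2(0.053988, 0.700565) = 0.076912 rad = 4.407°.
Hence λ₂ = 94.072° + 4.407° = 98.479°.

latitude 36.152°, longitude 98.479°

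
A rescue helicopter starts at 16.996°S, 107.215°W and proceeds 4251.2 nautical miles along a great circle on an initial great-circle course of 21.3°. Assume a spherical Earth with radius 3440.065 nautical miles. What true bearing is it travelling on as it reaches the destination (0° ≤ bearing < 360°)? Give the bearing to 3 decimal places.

The arc subtends δ = 4251.2/3440.065 = 1.235791 rad at the centre.
Converting: φ₁ = -0.296636 rad, θ = 0.371755 rad.
Destination latitude: φ₂ = arcsin( sin φ₁ cos δ + cos φ₁ sin δ cos θ ) = arcsin(0.745365) = 48.190°.
Δλ = atan2( sin θ sin δ cos φ₁ , cos δ − sin φ₁ sin φ₂ ) = atan2(0.328075, 0.546649) = 0.540534 rad = 30.970°.
Hence λ₂ = -107.215° + 30.970° = -76.245°.
The forward bearing on arrival equals the back-azimuth from the destination plus 180°.
Back-azimuth from P₂ (48.190°, -76.245°) to P₁ (-16.996°, -107.215°), with Δλ' = λ₁ − λ₂ = -30.970°: atan2( sin Δλ' cos φ₁ , cos φ₂ sin φ₁ − sin φ₂ cos φ₁ cos Δλ' ) = 211.405°.
Final bearing = (211.405° + 180°) mod 360° = 31.405°.

final bearing 31.405°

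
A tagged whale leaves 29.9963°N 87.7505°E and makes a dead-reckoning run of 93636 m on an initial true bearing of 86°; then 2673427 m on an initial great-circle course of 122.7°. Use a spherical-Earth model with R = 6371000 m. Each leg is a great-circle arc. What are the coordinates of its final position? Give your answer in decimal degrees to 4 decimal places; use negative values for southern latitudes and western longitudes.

Apply the spherical direct solution leg by leg, carrying full precision between legs.
Leg 1: from (29.9963°, 87.7505°), δ = 93636/6371000 = 0.014697 rad, θ = 86° → φ = 30.0515°, λ = 88.7210°.
Leg 2: from (30.0515°, 88.7210°), δ = 2673427/6371000 = 0.419624 rad, θ = 122.7° → φ = 15.4748°, λ = 109.5600°.

latitude 15.4748°, longitude 109.5600°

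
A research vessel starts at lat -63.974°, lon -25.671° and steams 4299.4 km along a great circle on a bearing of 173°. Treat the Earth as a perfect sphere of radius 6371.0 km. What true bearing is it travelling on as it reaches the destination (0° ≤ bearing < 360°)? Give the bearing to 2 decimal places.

final bearing 13.58°

Central angle δ = d/R = 0.674839 rad.
Start latitude φ₁ = -1.116557 rad; initial bearing θ = 3.019420 rad.
sin φ₂ = sin φ₁ cos δ + cos φ₁ sin δ cos θ = (-0.898595)(0.780807) + (0.438779)(0.624772)(-0.992546) = -0.973723
φ₂ = asin(-0.973723) = -1.341045 rad = -76.836°.
Δλ = atan2( sin θ sin δ cos φ₁ , cos δ − sin φ₁ sin φ₂ ) = atan2(0.033409, -0.094175) = 2.800691 rad = 160.468°.
λ₂ = λ₁ + Δλ = 134.797°.
The forward bearing on arrival equals the back-azimuth from the destination plus 180°.
Back-azimuth from P₂ (-76.84°, 134.80°) to P₁ (-63.97°, -25.67°), with Δλ' = λ₁ − λ₂ = -160.47°: atan2( sin Δλ' cos φ₁ , cos φ₂ sin φ₁ − sin φ₂ cos φ₁ cos Δλ' ) = 193.58°.
Final bearing = (193.58° + 180°) mod 360° = 13.58°.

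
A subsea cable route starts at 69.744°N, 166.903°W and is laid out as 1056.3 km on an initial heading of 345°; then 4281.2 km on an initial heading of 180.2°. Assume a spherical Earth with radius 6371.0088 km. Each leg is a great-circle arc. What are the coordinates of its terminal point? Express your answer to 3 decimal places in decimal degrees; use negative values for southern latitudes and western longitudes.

Apply the spherical direct solution leg by leg, carrying full precision between legs.
Leg 1: from (69.744°, -166.903°), δ = 1056.3/6371.0088 = 0.165798 rad, θ = 345° → φ = 78.661°, λ = -179.451°.
Leg 2: from (78.661°, -179.451°), δ = 4281.2/6371.0088 = 0.671981 rad, θ = 180.2° → φ = 40.160°, λ = -179.614°.

latitude 40.160°, longitude -179.614°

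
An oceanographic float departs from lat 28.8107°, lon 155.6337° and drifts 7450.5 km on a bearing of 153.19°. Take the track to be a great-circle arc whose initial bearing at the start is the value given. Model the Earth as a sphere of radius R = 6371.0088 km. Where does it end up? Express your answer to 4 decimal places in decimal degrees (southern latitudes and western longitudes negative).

Angular distance δ = d/R = 7450.5 / 6371.0088 = 1.169438 rad.
With φ₁ = 28.8107° = 0.502842 rad and θ = 153.19° = 2.673670 rad:
Destination latitude: φ₂ = arcsin( sin φ₁ cos δ + cos φ₁ sin δ cos θ ) = arcsin(-0.531612) = -32.1145°.
Then Δλ = atan2(0.363797, 0.646862) = 0.512315 rad, from sin θ sin δ cos φ₁ over cos δ − sin φ₁ sin φ₂.
λ₂ = 155.6337° + 29.3535° = 184.9872°, normalized to (−180°, 180°] → -175.0128°.

latitude -32.1145°, longitude -175.0128°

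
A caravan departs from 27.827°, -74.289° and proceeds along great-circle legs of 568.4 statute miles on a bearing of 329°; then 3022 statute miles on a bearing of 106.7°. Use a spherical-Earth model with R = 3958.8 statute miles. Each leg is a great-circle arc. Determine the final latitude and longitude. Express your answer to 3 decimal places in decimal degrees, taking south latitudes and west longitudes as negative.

Apply the spherical direct solution leg by leg, carrying full precision between legs.
Leg 1: from (27.827°, -74.289°), δ = 568.4/3958.8 = 0.143579 rad, θ = 329° → φ = 34.783°, λ = -79.437°.
Leg 2: from (34.783°, -79.437°), δ = 3022/3958.8 = 0.763363 rad, θ = 106.7° → φ = 14.418°, λ = -36.301°.

latitude 14.418°, longitude -36.301°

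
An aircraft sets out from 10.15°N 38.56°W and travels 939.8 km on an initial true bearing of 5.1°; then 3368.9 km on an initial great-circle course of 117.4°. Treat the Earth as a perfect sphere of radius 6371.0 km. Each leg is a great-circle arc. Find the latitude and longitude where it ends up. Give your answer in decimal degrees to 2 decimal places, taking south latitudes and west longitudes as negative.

latitude 3.14°, longitude -11.12°

Apply the spherical direct solution leg by leg, carrying full precision between legs.
Leg 1: from (10.15°, -38.56°), δ = 939.8/6371 = 0.147512 rad, θ = 5.1° → φ = 18.57°, λ = -37.77°.
Leg 2: from (18.57°, -37.77°), δ = 3368.9/6371 = 0.528787 rad, θ = 117.4° → φ = 3.14°, λ = -11.12°.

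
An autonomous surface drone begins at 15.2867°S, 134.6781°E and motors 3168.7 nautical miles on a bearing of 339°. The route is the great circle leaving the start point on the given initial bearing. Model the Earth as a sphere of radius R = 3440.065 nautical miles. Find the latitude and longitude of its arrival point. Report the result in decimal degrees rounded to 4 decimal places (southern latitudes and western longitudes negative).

latitude 33.8898°, longitude 114.5719°

Angular distance δ = d/R = 3168.7 / 3440.065 = 0.921116 rad.
Converting: φ₁ = -0.266803 rad, θ = 5.916666 rad.
sin φ₂ = sin φ₁ cos δ + cos φ₁ sin δ cos θ = (-0.263649)(0.604932) + (0.964619)(0.796277)(0.933580) = 0.557597
φ₂ = asin(0.557597) = 0.591488 rad = 33.8898°.
Δλ = atan2( sin θ sin δ cos φ₁ , cos δ − sin φ₁ sin φ₂ ) = atan2(-0.275264, 0.751942) = -0.350919 rad = -20.1062°.
λ₂ = λ₁ + Δλ = 114.5719°.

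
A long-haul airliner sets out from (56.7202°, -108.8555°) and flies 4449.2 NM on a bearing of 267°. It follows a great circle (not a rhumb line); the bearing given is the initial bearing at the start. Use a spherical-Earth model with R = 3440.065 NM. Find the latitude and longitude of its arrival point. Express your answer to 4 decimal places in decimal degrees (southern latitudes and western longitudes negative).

latitude 11.6167°, longitude 172.4711°

Angular distance δ = d/R = 4449.2 / 3440.065 = 1.293348 rad.
Start latitude φ₁ = 0.989954 rad; initial bearing θ = 4.660029 rad.
sin φ₂ = sin φ₁ cos δ + cos φ₁ sin δ cos θ = (0.836001)(0.273903) + (0.548728)(0.961757)(-0.052336) = 0.201363
φ₂ = asin(0.201363) = 0.202749 rad = 11.6167°.
Then Δλ = atan2(-0.527020, 0.105563) = -1.373110 rad, from sin θ sin δ cos φ₁ over cos δ − sin φ₁ sin φ₂.
λ₂ = -108.8555° + -78.6734° = -187.5289°, normalized to (−180°, 180°] → 172.4711°.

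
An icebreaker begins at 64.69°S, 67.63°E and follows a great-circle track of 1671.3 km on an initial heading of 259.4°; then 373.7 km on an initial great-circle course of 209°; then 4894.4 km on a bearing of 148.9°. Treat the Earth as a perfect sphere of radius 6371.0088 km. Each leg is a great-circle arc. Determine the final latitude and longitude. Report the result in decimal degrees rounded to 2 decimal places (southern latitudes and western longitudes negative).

Apply the spherical direct solution leg by leg, carrying full precision between legs.
Leg 1: from (-64.69°, 67.63°), δ = 1671.3/6371.0088 = 0.262329 rad, θ = 259.4° → φ = -63.31°, λ = 33.05°.
Leg 2: from (-63.31°, 33.05°), δ = 373.7/6371.0088 = 0.058656 rad, θ = 209° → φ = -66.20°, λ = 29.01°.
Leg 3: from (-66.20°, 29.01°), δ = 4894.4/6371.0088 = 0.768230 rad, θ = 148.9° → φ = -63.91°, λ = 154.32°.

latitude -63.91°, longitude 154.32°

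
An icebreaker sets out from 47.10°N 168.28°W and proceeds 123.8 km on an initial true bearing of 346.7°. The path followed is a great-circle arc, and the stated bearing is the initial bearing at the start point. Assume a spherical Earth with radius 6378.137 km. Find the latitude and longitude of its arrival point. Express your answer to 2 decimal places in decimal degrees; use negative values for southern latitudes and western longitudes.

latitude 48.18°, longitude -168.66°

δ = 123.8/6378.137 = 0.019410 rad (1.1121°).
With φ₁ = 47.10° = 0.822050 rad and θ = 346.7° = 6.051057 rad:
Destination latitude: φ₂ = arcsin( sin φ₁ cos δ + cos φ₁ sin δ cos θ ) = arcsin(0.745263) = 48.18°.
Δλ = atan2( sin θ sin δ cos φ₁ , cos δ − sin φ₁ sin φ₂ ) = atan2(-0.003039, 0.453875) = -0.006696 rad = -0.38°.
λ₂ = λ₁ + Δλ = -168.66°.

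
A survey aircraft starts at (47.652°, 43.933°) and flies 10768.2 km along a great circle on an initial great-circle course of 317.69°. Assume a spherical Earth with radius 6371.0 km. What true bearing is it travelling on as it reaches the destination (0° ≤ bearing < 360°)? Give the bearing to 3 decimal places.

final bearing 209.757°

Central angle δ = d/R = 1.690190 rad.
Start latitude φ₁ = 0.831684 rad; initial bearing θ = 5.544737 rad.
Applying the spherical law of cosines for sides, sin φ₂ = sin φ₁ cos δ + cos φ₁ sin δ cos θ = 0.406583, so φ₂ = 23.990°.
For the longitude increment, Δλ = atan2( sin θ sin δ cos φ₁, cos δ − sin φ₁ sin φ₂ ) = atan2(-0.450222, -0.419602) = -132.984°.
Hence λ₂ = 43.933° + -132.984° = -89.051°.
The forward bearing on arrival equals the back-azimuth from the destination plus 180°.
Back-azimuth from P₂ (23.990°, -89.051°) to P₁ (47.652°, 43.933°), with Δλ' = λ₁ − λ₂ = 132.984°: atan2( sin Δλ' cos φ₁ , cos φ₂ sin φ₁ − sin φ₂ cos φ₁ cos Δλ' ) = 29.757°.
Final bearing = (29.757° + 180°) mod 360° = 209.757°.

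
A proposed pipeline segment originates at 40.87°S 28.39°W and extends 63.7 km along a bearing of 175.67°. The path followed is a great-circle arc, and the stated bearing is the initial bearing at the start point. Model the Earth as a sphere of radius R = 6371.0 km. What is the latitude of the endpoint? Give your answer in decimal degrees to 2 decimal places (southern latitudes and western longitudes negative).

Angular distance δ = d/R = 63.7 / 6371 = 0.009998 rad.
Converting: φ₁ = -0.713316 rad, θ = 3.066020 rad.
Destination latitude: φ₂ = arcsin( sin φ₁ cos δ + cos φ₁ sin δ cos θ ) = arcsin(-0.661851) = -41.44°.
Δλ = atan2( sin θ sin δ cos φ₁ , cos δ − sin φ₁ sin φ₂ ) = atan2(0.000571, 0.566871) = 0.001007 rad = 0.06°.
λ₂ = -28.39° + 0.06° = -28.33°.

latitude -41.44°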